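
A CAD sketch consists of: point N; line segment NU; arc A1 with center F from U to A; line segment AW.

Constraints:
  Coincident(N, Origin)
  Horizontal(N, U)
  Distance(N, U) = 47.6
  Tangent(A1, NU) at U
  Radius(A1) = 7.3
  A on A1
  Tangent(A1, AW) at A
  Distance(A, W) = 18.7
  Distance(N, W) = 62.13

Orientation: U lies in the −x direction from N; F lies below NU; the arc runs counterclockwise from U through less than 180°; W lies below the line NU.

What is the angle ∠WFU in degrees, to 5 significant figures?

152.66°

N is at the origin; NU is horizontal with |NU| = 47.6 and U on the −x side, so U = (-47.600, 0.0000). Tangency of A1 to NU means the radius FU is perpendicular to NU, so F = U + (0, -7.3) = (-47.600, -7.3000). Since FA ⟂ AW (tangency), |FW| = √(7.3² + 18.7²) = 20.074 regardless of where A sits on A1. So W lies on both circle(N, 62.13) and circle(F, 20.074); the below-NU intersection is W = (-56.820, -25.132). A is the foot of the tangent from W: A = (-54.860, -6.5347).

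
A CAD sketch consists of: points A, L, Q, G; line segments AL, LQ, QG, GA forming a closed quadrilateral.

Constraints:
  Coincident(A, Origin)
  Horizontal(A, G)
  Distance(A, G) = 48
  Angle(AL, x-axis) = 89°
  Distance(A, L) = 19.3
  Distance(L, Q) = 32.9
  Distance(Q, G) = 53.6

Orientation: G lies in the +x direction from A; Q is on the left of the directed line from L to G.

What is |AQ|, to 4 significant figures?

49.87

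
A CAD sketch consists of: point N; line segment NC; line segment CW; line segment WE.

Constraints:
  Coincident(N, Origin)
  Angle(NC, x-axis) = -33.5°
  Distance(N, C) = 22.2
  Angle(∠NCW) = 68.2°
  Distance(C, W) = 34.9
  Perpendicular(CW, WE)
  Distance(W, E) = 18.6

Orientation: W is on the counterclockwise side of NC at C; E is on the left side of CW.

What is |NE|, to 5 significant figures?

26.731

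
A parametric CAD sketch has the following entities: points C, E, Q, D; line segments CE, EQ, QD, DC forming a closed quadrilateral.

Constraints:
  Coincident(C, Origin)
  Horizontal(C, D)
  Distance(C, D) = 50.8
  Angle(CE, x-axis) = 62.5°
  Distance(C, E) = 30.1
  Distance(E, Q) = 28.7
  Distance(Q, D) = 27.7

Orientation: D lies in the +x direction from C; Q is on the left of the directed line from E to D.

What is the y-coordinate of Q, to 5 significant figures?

26.458

C is at the origin; C and D share the same y with |CD| = 50.8 and D in +x, so D = (50.8, 0). CE runs at 62.5° with |CE| = 30.1, so E = (13.899, 26.699). Q is determined by |EQ| = 28.7 and |QD| = 27.7 together: it lies at the intersection of circle(E, 28.7) and circle(D, 27.7). With |ED| = 45.547, the foot of the radical line on ED is 23.393 from E and the perpendicular offset is √(28.7² − 23.393²) = 16.627. Taking the left-of-ED solution: Q = (42.598, 26.458).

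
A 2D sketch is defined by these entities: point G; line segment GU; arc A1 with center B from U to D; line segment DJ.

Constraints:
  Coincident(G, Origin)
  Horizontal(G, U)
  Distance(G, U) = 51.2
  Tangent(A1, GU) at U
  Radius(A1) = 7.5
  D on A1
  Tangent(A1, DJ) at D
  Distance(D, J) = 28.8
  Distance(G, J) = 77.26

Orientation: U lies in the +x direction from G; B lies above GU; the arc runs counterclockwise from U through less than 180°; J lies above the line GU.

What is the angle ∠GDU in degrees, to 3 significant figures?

26.9°

G is at the origin; G and U share the same y with |GU| = 51.2 and U on the +x side, so U = (51.2, 0.00). A1 meets GU tangentially, so BU is at right angles to GU, so B = U + (0, 7.5) = (51.2, 7.50). Since BD ⟂ DJ (tangency), |BJ| = √(7.5² + 28.8²) = 29.8 regardless of where D sits on A1. So J lies on both circle(G, 77.26) and circle(B, 29.8); the above-GU intersection is J = (71.5, 29.3). D is the foot of the tangent from J: D = (57.8, 3.93).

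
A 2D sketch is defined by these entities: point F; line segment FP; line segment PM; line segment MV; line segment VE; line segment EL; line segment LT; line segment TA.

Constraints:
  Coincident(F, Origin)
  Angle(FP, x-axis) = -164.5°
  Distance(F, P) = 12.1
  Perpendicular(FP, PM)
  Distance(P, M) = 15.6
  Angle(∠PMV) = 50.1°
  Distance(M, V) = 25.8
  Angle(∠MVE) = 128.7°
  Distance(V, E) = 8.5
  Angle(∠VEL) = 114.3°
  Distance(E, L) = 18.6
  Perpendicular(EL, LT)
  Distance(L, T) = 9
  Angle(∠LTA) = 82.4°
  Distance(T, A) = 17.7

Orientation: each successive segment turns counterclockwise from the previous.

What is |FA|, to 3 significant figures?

5.42

F is at the origin; FP runs at -164.5° with length 12.1, so P = (-11.7, -3.23). FP ⟂ PM, so PM runs at -74.5°; with |PM| = 15.6, M = (-7.49, -18.3). ∠PMV = 50.1° gives MV at 55.4° from the x-axis; with |MV| = 25.8, V = (7.16, 2.97). ∠MVE = 128.7° gives VE at 107° from the x-axis; with |VE| = 8.5, E = (4.72, 11.1). ∠VEL = 114.3° gives EL at 172° from the x-axis; with |EL| = 18.6, L = (-13.7, 13.6). EL ⟂ LT, so LT runs at -97.6°; with |LT| = 9.0, T = (-14.9, 4.65). ∠LTA = 82.4° gives TA at 2.84e-14° from the x-axis; with |TA| = 17.7, A = (2.79, 4.65). Then |FA| = |A − F| = 5.42.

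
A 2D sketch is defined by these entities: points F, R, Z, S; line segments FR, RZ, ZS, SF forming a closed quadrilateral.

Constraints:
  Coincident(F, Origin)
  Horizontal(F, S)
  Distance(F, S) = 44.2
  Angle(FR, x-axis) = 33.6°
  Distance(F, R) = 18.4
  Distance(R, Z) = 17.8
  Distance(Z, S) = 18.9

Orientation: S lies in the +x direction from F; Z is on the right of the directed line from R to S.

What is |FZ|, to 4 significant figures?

26.12

Checks: |RZ| = 17.80 ✓; |ZS| = 18.90 ✓.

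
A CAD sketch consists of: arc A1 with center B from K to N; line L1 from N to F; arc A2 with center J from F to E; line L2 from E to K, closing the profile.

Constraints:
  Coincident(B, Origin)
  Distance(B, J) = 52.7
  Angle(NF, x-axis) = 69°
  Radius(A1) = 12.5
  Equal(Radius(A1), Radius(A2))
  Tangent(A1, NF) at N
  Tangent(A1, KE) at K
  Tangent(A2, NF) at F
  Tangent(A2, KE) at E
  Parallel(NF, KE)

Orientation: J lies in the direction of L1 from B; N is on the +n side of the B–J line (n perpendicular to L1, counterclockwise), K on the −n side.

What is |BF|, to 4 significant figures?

54.16

The slot axis is L1's direction at 69.0°, so u = (cos 69.0°, sin 69.0°) = (0.3584, 0.9336) and n = (−sin 69.0°, cos 69.0°) = (-0.9336, 0.3584). B is at the origin and J lies 52.7 along u from B, so J = 52.7·u = (18.89, 49.20). Tangency of A1 to both parallel lines with radius 12.5 puts N and K at B ± 12.5·n: N = (-11.67, 4.480), K = (11.67, -4.480). Equal radii place F and E the same way about J: F = J + 12.5·n = (7.216, 53.68), E = J − 12.5·n = (30.56, 44.72). Then |BF| = |F − B| = 54.16.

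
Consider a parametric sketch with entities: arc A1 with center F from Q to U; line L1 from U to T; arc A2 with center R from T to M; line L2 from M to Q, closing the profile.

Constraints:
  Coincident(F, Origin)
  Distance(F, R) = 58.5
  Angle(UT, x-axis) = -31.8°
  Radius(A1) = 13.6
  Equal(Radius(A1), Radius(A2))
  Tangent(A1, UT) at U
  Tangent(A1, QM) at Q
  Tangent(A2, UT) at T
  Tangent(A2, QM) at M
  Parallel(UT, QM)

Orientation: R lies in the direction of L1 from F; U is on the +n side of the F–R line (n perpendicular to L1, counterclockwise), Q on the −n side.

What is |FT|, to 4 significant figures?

60.06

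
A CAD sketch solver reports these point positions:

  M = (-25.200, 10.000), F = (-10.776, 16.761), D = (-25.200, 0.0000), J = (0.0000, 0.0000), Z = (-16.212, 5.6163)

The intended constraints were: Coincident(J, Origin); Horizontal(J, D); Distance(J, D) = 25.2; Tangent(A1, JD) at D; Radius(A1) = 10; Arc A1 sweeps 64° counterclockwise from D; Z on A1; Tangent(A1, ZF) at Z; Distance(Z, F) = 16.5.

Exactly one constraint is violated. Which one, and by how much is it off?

Distance(Z, F) = 16.5 — off by 4.10.

J = (0.00, 0.00) ✓; J.y = 0.00, D.y = 0.00 ✓; |JD| = 25.20 ✓; ∠(MD, DJ) = 90.00° ✓; |MD| = 10.00 ✓; bearing(M→Z) − bearing(M→D) = 64.00° ✓; |MZ| = 10.00 ✓; ∠(MZ, ZF) = 90.00° ✓; |ZF| = 12.40 ✗.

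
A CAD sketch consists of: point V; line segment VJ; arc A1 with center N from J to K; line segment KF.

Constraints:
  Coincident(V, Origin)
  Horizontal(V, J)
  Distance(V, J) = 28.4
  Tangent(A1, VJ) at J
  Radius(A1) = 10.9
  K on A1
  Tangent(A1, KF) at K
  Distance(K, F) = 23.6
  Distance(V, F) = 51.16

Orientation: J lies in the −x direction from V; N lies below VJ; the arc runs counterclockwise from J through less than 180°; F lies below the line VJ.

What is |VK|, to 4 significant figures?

41.04

Checks: |NK| = 10.90 ✓; ∠(NK, KF) = 90.00° ✓; |KF| = 23.60 ✓; |VF| = 51.16 ✓.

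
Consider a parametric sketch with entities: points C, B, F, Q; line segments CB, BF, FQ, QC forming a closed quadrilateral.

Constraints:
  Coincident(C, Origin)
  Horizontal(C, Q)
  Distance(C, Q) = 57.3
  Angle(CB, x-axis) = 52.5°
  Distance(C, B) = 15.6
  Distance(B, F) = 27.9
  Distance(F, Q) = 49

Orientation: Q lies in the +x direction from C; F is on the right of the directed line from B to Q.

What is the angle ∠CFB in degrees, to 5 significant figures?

32.209°

Checks: |BF| = 27.90 ✓; |FQ| = 49.00 ✓.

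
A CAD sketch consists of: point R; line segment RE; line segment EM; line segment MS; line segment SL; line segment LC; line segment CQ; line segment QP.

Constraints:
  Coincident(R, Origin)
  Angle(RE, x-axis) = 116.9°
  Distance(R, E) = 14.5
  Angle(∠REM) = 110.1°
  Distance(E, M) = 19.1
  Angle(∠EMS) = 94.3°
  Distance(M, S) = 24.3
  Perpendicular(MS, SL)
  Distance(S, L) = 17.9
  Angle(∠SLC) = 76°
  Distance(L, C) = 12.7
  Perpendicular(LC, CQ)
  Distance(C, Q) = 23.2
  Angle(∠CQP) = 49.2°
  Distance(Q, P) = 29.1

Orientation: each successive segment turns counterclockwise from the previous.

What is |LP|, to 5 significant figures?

10.224

R is at the origin; RE runs at 116.9° with length 14.5, so E = (-6.5603, 12.931). ∠REM = 110.1° gives EM at -173.20° from the x-axis; with |EM| = 19.1, M = (-25.526, 10.670). ∠EMS = 94.3° gives MS at -87.500° from the x-axis; with |MS| = 24.3, S = (-24.466, -13.607). The perpendicularity gives SL at right angles to MS, so SL runs at 2.5000°; with |SL| = 17.9, L = (-6.5830, -12.827). ∠SLC = 76.0° gives LC at 106.50° from the x-axis; with |LC| = 12.7, C = (-10.190, -0.64953). The perpendicularity gives CQ at right angles to LC, so CQ runs at -163.50°; with |CQ| = 23.2, Q = (-32.435, -7.2387). ∠CQP = 49.2° gives QP at -32.700° from the x-axis; with |QP| = 29.1, P = (-7.9467, -22.960). Then |LP| = |P − L| = 10.224.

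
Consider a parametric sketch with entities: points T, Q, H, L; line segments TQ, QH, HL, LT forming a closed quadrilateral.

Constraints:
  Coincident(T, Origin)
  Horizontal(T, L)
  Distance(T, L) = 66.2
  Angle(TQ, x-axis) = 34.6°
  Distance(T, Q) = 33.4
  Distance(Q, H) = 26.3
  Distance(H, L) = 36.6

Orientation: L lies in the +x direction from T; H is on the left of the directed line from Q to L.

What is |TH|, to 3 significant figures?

59.7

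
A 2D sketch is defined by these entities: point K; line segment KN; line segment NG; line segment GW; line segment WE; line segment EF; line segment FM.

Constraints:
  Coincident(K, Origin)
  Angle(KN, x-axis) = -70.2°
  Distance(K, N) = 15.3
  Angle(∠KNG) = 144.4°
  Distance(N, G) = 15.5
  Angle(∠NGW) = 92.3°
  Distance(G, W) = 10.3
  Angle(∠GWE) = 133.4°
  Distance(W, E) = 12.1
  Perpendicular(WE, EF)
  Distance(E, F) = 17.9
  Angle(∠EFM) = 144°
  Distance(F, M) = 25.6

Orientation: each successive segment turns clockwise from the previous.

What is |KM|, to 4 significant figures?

27.83

WE ⟂ EF, so EF runs at 29.90°; with |EF| = 17.9, F = (0.4327, -7.493). ∠EFM = 144.0° gives FM at -6.100° from the x-axis; with |FM| = 25.6, M = (25.89, -10.21). Then |KM| = |M − K| = 27.83.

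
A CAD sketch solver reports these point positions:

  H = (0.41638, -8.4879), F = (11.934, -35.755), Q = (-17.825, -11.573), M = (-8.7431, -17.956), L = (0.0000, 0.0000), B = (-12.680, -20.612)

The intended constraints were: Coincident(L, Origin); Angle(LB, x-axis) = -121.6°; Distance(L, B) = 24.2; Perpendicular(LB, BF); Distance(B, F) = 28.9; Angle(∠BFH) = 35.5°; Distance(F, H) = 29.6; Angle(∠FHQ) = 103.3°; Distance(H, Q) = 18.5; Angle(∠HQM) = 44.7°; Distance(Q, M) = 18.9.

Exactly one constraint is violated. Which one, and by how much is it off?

Distance(Q, M) = 18.9 — off by 7.80.

L = (0.00, 0.00) ✓; LB at -121.6° ✓; |LB| = 24.20 ✓; ∠(LB, BF) = 90.00° ✓; |BF| = 28.90 ✓; ∠BFH = 35.50° ✓; |FH| = 29.60 ✓; ∠FHQ = 103.3° ✓; |HQ| = 18.50 ✓; ∠HQM = 44.70° ✓; |QM| = 11.10 ✗.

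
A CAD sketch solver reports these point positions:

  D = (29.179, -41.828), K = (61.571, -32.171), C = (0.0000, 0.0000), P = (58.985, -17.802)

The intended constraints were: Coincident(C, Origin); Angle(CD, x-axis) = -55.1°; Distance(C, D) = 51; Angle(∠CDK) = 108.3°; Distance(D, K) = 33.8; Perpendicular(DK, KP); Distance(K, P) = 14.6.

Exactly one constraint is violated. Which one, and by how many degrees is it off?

Perpendicular(DK, KP) — off by 6.40°.

C = (0.00, 0.00) ✓; CD at -55.10° ✓; |CD| = 51.00 ✓; ∠CDK = 108.3° ✓; |DK| = 33.80 ✓; ∠(DK, KP) = 83.60° ✗; |KP| = 14.60 ✓.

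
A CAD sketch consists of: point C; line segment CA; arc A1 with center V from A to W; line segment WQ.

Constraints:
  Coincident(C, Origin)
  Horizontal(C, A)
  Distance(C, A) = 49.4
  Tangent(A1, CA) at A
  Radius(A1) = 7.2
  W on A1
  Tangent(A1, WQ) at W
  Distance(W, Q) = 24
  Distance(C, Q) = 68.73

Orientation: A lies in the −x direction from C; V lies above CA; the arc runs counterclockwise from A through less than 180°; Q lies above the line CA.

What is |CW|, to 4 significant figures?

46.35

C is at the origin; CA is horizontal with |CA| = 49.4 and A on the −x side, so A = (-49.40, 0.000). Tangency of A1 to CA means the radius VA is perpendicular to CA, so V = A + (0, 7.2) = (-49.40, 7.200). Since VW ⟂ WQ (tangency), |VQ| = √(7.2² + 24.0²) = 25.06 regardless of where W sits on A1. So Q lies on both circle(C, 68.73) and circle(V, 25.06); the above-CA intersection is Q = (-62.52, 28.55). W is the foot of the tangent from Q: W = (-44.61, 12.57).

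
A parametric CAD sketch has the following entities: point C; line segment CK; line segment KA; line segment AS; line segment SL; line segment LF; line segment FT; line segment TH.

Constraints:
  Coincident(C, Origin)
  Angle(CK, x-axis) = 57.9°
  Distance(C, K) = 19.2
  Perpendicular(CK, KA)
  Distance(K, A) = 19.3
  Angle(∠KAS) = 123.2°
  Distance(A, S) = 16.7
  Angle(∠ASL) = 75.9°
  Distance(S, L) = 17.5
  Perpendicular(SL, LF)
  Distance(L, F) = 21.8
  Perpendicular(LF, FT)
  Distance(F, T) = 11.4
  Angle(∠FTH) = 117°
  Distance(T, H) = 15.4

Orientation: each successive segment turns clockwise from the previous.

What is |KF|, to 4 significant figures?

4.858

C is at the origin; CK runs at 57.9° with length 19.2, so K = (10.20, 16.26). The perpendicularity gives KA at right angles to CK, so KA runs at -32.10°; with |KA| = 19.3, A = (26.55, 6.009). ∠KAS = 123.2° gives AS at -88.90° from the x-axis; with |AS| = 16.7, S = (26.87, -10.69). ∠ASL = 75.9° gives SL at 167.0° from the x-axis; with |SL| = 17.5, L = (9.821, -6.752). SL is perpendicular to LF, so LF runs at 77.00°; with |LF| = 21.8, F = (14.73, 14.49). Then |KF| = |F − K| = 4.858.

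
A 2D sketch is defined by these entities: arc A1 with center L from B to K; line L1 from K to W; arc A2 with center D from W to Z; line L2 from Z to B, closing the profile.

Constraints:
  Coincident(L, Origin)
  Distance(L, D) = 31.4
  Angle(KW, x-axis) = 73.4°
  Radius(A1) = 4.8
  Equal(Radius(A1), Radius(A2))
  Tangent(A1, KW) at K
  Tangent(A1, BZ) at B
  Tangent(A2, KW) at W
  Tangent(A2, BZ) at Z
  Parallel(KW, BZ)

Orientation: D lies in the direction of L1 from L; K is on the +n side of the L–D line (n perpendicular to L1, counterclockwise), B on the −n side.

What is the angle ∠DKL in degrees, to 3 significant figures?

81.3°

The slot axis is L1's direction at 73.4°, so u = (cos 73.4°, sin 73.4°) = (0.286, 0.958) and n = (−sin 73.4°, cos 73.4°) = (-0.958, 0.286). L is at the origin and D lies 31.4 along u from L, so D = 31.4·u = (8.97, 30.1). Tangency of A1 to both parallel lines with radius 4.8 puts K and B at L ± 4.8·n: K = (-4.60, 1.37), B = (4.60, -1.37). Then cos ∠DKL = KD·KL / (|KD||KL|), giving 81.3°.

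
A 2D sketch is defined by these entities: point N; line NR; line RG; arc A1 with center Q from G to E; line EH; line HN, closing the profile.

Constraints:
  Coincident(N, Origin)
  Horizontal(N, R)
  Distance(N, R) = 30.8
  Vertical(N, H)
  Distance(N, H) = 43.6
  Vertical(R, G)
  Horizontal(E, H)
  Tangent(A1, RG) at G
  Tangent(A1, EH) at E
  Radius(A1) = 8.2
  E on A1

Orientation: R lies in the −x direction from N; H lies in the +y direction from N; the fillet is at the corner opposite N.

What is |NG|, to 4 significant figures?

46.92

The virtual corner opposite N is at (-30.80, 43.60). Since A1 is tangent to RG there, QG ⟂ RG and the tangent condition forces QE to be normal to EH, with radius 8.2, so the center Q sits 8.2 in from both sides at Q = (-22.60, 35.40). That places the tangent points at G = (-30.80, 35.40) on RG and E = (-22.60, 43.60) on EH. Then |NG| = |G − N| = 46.92.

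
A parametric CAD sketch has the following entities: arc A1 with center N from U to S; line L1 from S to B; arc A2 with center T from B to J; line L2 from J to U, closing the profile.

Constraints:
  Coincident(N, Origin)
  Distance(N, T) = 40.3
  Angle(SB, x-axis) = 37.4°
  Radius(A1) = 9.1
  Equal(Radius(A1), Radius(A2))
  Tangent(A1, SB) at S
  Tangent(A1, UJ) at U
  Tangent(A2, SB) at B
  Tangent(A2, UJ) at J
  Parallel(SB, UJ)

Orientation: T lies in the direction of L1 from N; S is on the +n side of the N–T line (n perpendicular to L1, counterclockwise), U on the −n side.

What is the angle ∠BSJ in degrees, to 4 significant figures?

24.30°

The slot axis is L1's direction at 37.4°, so u = (cos 37.4°, sin 37.4°) = (0.7944, 0.6074) and n = (−sin 37.4°, cos 37.4°) = (-0.6074, 0.7944). N is at the origin and T lies 40.3 along u from N, so T = 40.3·u = (32.01, 24.48). Tangency of A1 to both parallel lines with radius 9.1 puts S and U at N ± 9.1·n: S = (-5.527, 7.229), U = (5.527, -7.229). Equal radii place B and J the same way about T: B = T + 9.1·n = (26.49, 31.71), J = T − 9.1·n = (37.54, 17.25). Then cos ∠BSJ = SB·SJ / (|SB||SJ|), giving 24.30°.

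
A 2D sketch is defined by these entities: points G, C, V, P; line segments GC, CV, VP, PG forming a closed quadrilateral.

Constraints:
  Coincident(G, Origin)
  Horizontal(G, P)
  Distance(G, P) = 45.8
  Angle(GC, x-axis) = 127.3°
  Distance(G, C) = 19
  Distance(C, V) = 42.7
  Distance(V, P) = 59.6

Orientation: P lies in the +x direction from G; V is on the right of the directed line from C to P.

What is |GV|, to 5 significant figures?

28.280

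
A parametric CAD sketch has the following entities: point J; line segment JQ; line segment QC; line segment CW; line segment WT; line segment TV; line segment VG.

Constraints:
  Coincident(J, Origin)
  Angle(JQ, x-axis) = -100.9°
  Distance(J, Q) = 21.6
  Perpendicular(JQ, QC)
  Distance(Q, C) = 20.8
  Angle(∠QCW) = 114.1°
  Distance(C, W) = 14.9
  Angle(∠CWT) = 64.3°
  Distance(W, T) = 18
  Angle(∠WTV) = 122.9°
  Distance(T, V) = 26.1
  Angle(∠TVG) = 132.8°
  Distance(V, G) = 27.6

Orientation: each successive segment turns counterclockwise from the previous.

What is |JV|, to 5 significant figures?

31.154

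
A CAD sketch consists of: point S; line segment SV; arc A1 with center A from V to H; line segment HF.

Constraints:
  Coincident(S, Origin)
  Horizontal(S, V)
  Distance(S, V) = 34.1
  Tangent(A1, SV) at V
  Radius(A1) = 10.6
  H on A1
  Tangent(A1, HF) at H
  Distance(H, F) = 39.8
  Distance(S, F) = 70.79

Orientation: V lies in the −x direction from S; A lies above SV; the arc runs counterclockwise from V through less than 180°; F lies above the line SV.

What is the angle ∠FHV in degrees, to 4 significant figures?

114.2°

Checks: S.y = 0.00, V.y = 0.00 ✓; |AH| = 10.60 ✓; ∠(AH, HF) = 90.00° ✓; |HF| = 39.80 ✓; |SF| = 70.79 ✓.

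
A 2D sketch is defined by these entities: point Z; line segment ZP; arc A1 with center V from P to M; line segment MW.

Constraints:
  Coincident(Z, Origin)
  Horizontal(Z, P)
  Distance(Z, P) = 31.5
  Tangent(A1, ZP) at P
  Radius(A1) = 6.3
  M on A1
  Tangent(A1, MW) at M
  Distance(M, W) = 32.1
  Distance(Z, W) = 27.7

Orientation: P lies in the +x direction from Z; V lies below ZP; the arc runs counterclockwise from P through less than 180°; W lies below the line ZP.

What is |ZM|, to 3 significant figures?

26.7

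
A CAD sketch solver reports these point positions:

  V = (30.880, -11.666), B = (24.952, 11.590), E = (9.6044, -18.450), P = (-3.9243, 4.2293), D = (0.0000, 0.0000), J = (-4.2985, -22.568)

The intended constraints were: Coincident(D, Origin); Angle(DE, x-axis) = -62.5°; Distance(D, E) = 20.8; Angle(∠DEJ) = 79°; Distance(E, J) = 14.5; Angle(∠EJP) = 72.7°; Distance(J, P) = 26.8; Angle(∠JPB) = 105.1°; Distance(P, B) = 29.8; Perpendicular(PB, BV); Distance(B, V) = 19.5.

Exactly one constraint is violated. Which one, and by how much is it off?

Distance(B, V) = 19.5 — off by 4.50.

D = (0.00, 0.00) ✓; DE at -62.50° ✓; |DE| = 20.80 ✓; ∠DEJ = 79.00° ✓; |EJ| = 14.50 ✓; ∠EJP = 72.70° ✓; |JP| = 26.80 ✓; ∠JPB = 105.1° ✓; |PB| = 29.80 ✓; ∠(PB, BV) = 90.00° ✓; |BV| = 24.00 ✗.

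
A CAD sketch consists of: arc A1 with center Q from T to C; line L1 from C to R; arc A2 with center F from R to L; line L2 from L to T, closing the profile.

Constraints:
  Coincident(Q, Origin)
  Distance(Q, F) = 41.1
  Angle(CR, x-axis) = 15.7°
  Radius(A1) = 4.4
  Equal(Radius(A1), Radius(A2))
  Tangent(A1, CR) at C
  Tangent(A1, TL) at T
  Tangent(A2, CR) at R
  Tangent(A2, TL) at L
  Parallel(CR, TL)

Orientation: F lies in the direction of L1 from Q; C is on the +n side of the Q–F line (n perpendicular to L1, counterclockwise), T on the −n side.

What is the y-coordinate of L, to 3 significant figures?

6.89

Tangency of A1 to both parallel lines with radius 4.4 puts C and T at Q ± 4.4·n: C = (-1.19, 4.24), T = (1.19, -4.24). Equal radii place R and L the same way about F: R = F + 4.4·n = (38.4, 15.4), L = F − 4.4·n = (40.8, 6.89). So L.y = 6.89.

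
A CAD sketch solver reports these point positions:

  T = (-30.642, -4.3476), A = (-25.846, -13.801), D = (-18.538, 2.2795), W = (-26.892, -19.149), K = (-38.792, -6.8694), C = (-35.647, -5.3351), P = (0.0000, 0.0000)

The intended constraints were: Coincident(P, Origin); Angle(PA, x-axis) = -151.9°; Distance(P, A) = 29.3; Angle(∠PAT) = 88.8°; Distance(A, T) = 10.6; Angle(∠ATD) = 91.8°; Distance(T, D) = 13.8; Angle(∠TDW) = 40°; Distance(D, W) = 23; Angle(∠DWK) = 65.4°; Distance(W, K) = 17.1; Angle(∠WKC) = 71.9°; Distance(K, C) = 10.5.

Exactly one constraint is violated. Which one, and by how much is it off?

Distance(K, C) = 10.5 — off by 7.00.

P = (0.00, 0.00) ✓; PA at -151.9° ✓; |PA| = 29.30 ✓; ∠PAT = 88.80° ✓; |AT| = 10.60 ✓; ∠ATD = 91.80° ✓; |TD| = 13.80 ✓; ∠TDW = 40.00° ✓; |DW| = 23.00 ✓; ∠DWK = 65.40° ✓; |WK| = 17.10 ✓; ∠WKC = 71.91° ✓; |KC| = 3.499 ✗.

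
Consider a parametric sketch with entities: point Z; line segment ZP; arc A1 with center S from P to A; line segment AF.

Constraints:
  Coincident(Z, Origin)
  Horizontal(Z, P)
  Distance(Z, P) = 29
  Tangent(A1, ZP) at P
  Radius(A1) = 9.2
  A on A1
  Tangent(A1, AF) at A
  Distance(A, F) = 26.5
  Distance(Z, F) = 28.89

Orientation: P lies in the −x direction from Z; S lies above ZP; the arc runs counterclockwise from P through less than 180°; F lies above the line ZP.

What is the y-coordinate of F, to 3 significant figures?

27.8

Checks: ∠(SP, PZ) = 90.00° ✓; |SP| = 9.200 ✓; |SA| = 9.200 ✓; ∠(SA, AF) = 90.00° ✓; |AF| = 26.50 ✓; |ZF| = 28.89 ✓.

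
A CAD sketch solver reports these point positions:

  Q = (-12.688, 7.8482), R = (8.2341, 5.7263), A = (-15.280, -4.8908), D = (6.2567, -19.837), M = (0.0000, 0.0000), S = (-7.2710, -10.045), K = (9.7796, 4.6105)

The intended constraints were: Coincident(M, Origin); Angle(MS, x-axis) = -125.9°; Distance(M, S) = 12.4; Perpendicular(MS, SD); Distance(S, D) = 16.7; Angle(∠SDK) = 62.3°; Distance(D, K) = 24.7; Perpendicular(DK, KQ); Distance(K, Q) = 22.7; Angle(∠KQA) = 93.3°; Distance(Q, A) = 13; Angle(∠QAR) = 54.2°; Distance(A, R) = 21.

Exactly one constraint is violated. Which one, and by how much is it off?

Distance(A, R) = 21 — off by 4.80.

M = (0.00, 0.00) ✓; MS at -125.9° ✓; |MS| = 12.40 ✓; ∠(MS, SD) = 90.00° ✓; |SD| = 16.70 ✓; ∠SDK = 62.30° ✓; |DK| = 24.70 ✓; ∠(DK, KQ) = 90.00° ✓; |KQ| = 22.70 ✓; ∠KQA = 93.30° ✓; |QA| = 13.00 ✓; ∠QAR = 54.20° ✓; |AR| = 25.80 ✗.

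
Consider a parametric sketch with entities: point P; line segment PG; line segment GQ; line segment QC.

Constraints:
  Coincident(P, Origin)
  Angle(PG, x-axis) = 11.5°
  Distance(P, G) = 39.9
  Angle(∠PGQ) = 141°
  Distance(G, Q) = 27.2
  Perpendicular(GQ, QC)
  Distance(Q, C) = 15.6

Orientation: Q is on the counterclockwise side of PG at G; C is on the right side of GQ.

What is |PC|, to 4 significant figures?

71.03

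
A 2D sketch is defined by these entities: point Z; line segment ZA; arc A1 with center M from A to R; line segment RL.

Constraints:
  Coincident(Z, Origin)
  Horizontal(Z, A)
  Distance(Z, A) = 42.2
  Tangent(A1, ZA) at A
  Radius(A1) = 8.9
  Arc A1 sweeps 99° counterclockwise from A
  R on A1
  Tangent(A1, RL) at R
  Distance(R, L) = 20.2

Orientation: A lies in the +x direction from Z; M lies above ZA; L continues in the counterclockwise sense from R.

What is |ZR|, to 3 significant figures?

52.0

A1 meets ZA tangentially, so MA is at right angles to ZA, so M = A + (0, 8.9) = (42.2, 8.90). On A1, A sits at bearing -90° from M; a 99° counterclockwise sweep puts R at bearing 9°, so R = M + 8.9·(cos 9°, sin 9°) = (51.0, 10.3). Then |ZR| = |R − Z| = 52.0.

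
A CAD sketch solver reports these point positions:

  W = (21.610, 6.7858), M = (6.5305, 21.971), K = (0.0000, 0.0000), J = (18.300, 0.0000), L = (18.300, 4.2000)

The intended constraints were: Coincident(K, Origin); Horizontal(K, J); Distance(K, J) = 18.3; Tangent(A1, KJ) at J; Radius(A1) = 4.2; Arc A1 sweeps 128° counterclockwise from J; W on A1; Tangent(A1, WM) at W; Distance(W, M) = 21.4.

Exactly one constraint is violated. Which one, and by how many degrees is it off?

Tangent(A1, WM) at W — off by 6.80°.

K = (0.00, 0.00) ✓; K.y = 0.00, J.y = 0.00 ✓; |KJ| = 18.30 ✓; ∠(LJ, JK) = 90.00° ✓; |LJ| = 4.200 ✓; bearing(L→W) − bearing(L→J) = 128.0° ✓; |LW| = 4.200 ✓; ∠(LW, WM) = 83.20° ✗; |WM| = 21.40 ✓.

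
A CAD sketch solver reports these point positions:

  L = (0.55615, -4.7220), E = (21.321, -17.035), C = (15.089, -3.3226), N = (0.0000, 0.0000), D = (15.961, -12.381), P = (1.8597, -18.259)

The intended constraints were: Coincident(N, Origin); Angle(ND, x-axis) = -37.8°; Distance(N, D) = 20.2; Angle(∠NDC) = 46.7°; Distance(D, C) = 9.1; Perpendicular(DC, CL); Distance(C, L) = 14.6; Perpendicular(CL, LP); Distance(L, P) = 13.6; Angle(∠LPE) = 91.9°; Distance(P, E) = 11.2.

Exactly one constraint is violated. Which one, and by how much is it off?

Distance(P, E) = 11.2 — off by 8.30.

N = (0.00, 0.00) ✓; ND at -37.80° ✓; |ND| = 20.20 ✓; ∠NDC = 46.70° ✓; |DC| = 9.100 ✓; ∠(DC, CL) = 90.00° ✓; |CL| = 14.60 ✓; ∠(CL, LP) = 90.00° ✓; |LP| = 13.60 ✓; ∠LPE = 91.90° ✓; |PE| = 19.50 ✗.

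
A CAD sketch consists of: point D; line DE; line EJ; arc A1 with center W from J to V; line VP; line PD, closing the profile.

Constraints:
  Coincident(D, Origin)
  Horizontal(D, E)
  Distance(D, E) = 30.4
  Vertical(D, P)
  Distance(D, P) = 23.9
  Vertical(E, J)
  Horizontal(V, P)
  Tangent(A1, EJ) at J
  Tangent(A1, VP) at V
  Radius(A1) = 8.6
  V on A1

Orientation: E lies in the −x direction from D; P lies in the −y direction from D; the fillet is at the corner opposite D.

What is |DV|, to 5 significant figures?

32.349

D is at the origin; D and E share the same y with |DE| = 30.4 and E on the −x side, so E = (-30.400, 0.0000). D and P share the same x with |DP| = 23.9 and P on the −y side, so P = (0.0000, -23.900). The virtual corner opposite D is at (-30.400, -23.900). Since A1 is tangent to EJ there, WJ ⟂ EJ and since A1 is tangent to VP there, WV ⟂ VP, with radius 8.6, so the center W sits 8.6 in from both sides at W = (-21.800, -15.300). That places the tangent points at J = (-30.400, -15.300) on EJ and V = (-21.800, -23.900) on VP. Then |DV| = |V − D| = 32.349.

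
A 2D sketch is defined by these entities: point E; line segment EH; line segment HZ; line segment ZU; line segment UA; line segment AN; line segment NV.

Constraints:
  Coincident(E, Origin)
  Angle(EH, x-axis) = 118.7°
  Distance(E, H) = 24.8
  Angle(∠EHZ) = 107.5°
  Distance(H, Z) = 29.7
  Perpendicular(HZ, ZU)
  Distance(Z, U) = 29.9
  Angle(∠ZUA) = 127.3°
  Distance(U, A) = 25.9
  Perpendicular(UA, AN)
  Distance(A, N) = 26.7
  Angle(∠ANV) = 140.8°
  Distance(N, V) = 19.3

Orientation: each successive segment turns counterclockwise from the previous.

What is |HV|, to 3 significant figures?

8.20

E is at the origin; EH runs at 118.7° with length 24.8, so H = (-11.9, 21.8). ∠EHZ = 107.5° gives HZ at -169° from the x-axis; with |HZ| = 29.7, Z = (-41.0, 16.0). The perpendicularity gives ZU at right angles to HZ, so ZU runs at -78.8°; with |ZU| = 29.9, U = (-35.2, -13.3). ∠ZUA = 127.3° gives UA at -26.1° from the x-axis; with |UA| = 25.9, A = (-12.0, -24.7). UA ⟂ AN, so AN runs at 63.9°; with |AN| = 26.7, N = (-0.231, -0.763). ∠ANV = 140.8° gives NV at 103° from the x-axis; with |NV| = 19.3, V = (-4.61, 18.0). Then |HV| = |V − H| = 8.20.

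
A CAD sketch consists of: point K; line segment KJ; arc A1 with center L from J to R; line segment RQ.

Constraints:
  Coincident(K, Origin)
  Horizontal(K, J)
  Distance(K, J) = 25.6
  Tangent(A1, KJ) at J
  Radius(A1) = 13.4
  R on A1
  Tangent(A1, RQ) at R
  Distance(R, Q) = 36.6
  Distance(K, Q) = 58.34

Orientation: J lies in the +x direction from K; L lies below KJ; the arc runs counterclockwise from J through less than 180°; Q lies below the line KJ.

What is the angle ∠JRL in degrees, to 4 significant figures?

34.87°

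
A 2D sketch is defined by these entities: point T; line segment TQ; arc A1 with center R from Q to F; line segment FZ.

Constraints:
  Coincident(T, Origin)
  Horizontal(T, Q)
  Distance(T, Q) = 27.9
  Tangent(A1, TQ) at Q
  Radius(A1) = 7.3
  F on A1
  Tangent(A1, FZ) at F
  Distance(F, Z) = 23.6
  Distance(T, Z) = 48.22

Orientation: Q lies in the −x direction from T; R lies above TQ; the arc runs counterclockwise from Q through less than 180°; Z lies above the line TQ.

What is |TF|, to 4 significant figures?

25.43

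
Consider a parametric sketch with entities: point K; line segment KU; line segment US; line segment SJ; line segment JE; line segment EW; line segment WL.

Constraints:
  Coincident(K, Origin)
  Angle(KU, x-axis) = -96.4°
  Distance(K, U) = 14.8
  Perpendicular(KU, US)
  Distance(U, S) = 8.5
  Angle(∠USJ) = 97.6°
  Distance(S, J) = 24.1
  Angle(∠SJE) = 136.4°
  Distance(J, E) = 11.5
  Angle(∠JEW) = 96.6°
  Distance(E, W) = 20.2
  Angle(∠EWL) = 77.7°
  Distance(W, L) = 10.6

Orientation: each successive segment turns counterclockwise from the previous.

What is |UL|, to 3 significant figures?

16.4

K is at the origin; KU runs at -96.4° with length 14.8, so U = (-1.65, -14.7). KU is perpendicular to US, so US runs at -6.40°; with |US| = 8.5, S = (6.80, -15.7). ∠USJ = 97.6° gives SJ at 76.0° from the x-axis; with |SJ| = 24.1, J = (12.6, 7.73). ∠SJE = 136.4° gives JE at 120° from the x-axis; with |JE| = 11.5, E = (6.95, 17.7). ∠JEW = 96.6° gives EW at -157° from the x-axis; with |EW| = 20.2, W = (-11.6, 9.84). ∠EWL = 77.7° gives WL at -54.7° from the x-axis; with |WL| = 10.6, L = (-5.52, 1.18). Then |UL| = |L − U| = 16.4.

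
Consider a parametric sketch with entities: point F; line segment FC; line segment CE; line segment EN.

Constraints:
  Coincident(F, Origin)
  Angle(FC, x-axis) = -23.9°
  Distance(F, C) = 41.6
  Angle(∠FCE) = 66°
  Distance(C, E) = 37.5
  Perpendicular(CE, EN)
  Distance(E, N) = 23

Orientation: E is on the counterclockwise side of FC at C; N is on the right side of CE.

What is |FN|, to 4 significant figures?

64.38

F is at the origin; FC runs at -23.9° with length 41.6, so C = 41.6·(cos -23.9°, sin -23.9°) = (38.03, -16.85). ∠FCE = 66.0°, so CE runs at -23.9° + (180° − 66.0°) = 90.10° from the x-axis; with |CE| = 37.5, E = C + 37.5·(cos 90.10°, sin 90.10°) = (37.97, 20.65). The perpendicularity gives EN at right angles to CE; with |EN| = 23.0 on the right of CE, N = E + 23.0·(1.000, 0.001745) = (60.97, 20.69). Then |FN| = |N − F| = 64.38.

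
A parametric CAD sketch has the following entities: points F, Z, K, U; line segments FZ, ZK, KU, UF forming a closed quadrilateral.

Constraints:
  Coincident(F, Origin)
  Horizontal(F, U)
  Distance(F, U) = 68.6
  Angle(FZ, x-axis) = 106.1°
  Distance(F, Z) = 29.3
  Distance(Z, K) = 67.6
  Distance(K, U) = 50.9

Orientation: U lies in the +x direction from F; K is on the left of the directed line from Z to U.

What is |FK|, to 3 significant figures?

74.7

F is at the origin; FU is horizontal with |FU| = 68.6 and U in +x, so U = (68.6, 0). FZ runs at 106.1° with |FZ| = 29.3, so Z = (-8.13, 28.2). K is determined by |ZK| = 67.6 and |KU| = 50.9 together: it lies at the intersection of circle(Z, 67.6) and circle(U, 50.9). With |ZU| = 81.7, the foot of the radical line on ZU is 53.0 from Z and the perpendicular offset is √(67.6² − 53.0²) = 42.0. Taking the left-of-ZU solution: K = (56.1, 49.3).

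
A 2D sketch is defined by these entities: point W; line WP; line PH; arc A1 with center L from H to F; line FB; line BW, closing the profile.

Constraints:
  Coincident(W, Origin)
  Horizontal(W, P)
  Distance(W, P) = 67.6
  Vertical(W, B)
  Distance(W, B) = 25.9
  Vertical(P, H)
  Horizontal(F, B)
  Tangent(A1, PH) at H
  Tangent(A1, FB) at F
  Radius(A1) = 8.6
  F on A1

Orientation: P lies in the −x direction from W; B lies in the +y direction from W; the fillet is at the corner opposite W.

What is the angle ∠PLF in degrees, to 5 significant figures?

153.57°

W is at the origin; WP is horizontal with |WP| = 67.6 and P on the −x side, so P = (-67.600, 0.0000). W and B share the same x with |WB| = 25.9 and B on the +y side, so B = (0.0000, 25.900). The virtual corner opposite W is at (-67.600, 25.900). A1 meets PH tangentially, so LH is at right angles to PH and tangency of A1 to FB means the radius LF is perpendicular to FB, with radius 8.6, so the center L sits 8.6 in from both sides at L = (-59.000, 17.300). That places the tangent points at H = (-67.600, 17.300) on PH and F = (-59.000, 25.900) on FB. Then cos ∠PLF = LP·LF / (|LP||LF|), giving 153.57°.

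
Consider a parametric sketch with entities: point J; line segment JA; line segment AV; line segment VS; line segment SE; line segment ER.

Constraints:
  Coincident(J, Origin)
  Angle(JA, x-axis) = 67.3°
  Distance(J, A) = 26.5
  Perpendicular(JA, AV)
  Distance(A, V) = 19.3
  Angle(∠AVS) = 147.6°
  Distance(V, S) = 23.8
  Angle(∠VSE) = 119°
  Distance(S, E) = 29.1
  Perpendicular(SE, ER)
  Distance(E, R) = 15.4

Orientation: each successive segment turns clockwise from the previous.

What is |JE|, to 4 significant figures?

40.66

J is at the origin; JA runs at 67.3° with length 26.5, so A = (10.23, 24.45). JA ⟂ AV, so AV runs at -22.70°; with |AV| = 19.3, V = (28.03, 17.00). ∠AVS = 147.6° gives VS at -55.10° from the x-axis; with |VS| = 23.8, S = (41.65, -2.520). ∠VSE = 119.0° gives SE at -116.1° from the x-axis; with |SE| = 29.1, E = (28.85, -28.65). Then |JE| = |E − J| = 40.66.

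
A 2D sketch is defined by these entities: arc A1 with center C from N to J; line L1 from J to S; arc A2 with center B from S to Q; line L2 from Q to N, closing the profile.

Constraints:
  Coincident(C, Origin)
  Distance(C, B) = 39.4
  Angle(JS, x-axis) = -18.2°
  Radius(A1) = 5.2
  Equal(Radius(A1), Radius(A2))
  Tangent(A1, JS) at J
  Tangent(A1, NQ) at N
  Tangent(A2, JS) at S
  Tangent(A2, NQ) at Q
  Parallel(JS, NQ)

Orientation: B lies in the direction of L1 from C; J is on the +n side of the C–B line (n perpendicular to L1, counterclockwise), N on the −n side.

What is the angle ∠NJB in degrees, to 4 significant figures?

82.48°

C is at the origin and B lies 39.4 along u from C, so B = 39.4·u = (37.43, -12.31). Tangency of A1 to both parallel lines with radius 5.2 puts J and N at C ± 5.2·n: J = (1.624, 4.940), N = (-1.624, -4.940). Then cos ∠NJB = JN·JB / (|JN||JB|), giving 82.48°.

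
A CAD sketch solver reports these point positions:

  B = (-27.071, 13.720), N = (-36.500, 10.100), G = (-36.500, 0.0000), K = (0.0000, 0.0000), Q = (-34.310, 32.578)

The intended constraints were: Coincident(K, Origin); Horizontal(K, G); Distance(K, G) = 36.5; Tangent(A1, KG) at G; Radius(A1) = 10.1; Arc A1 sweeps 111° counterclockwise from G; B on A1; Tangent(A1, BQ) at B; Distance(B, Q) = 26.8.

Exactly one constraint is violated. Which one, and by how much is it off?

Distance(B, Q) = 26.8 — off by 6.60.

K = (0.00, 0.00) ✓; K.y = 0.00, G.y = 0.00 ✓; |KG| = 36.50 ✓; ∠(NG, GK) = 90.00° ✓; |NG| = 10.10 ✓; bearing(N→B) − bearing(N→G) = 111.0° ✓; |NB| = 10.10 ✓; ∠(NB, BQ) = 90.00° ✓; |BQ| = 20.20 ✗.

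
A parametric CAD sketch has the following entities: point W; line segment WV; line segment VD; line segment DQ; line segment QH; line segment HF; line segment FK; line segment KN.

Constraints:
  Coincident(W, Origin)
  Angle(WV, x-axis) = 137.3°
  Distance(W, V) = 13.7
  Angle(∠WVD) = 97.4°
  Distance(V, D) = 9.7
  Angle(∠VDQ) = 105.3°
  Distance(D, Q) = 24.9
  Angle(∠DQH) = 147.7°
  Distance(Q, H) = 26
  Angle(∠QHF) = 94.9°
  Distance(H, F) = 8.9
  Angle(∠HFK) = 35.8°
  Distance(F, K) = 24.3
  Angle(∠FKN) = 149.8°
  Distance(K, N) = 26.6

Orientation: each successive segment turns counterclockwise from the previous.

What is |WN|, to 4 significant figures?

57.03

∠HFK = 35.8° gives FK at -163.8° from the x-axis; with |FK| = 24.3, K = (-3.220, -33.54). ∠FKN = 149.8° gives KN at -133.6° from the x-axis; with |KN| = 26.6, N = (-21.56, -52.80). Then |WN| = |N − W| = 57.03.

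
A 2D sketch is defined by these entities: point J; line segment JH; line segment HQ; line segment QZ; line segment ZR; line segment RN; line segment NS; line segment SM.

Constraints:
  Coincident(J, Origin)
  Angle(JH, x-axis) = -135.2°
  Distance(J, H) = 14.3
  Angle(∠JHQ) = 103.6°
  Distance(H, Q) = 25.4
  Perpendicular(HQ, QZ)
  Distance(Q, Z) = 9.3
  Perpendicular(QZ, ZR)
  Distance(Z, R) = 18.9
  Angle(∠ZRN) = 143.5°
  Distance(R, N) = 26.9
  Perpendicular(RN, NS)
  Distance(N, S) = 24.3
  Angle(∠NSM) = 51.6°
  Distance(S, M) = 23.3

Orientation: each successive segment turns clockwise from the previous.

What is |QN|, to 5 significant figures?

41.074

J is at the origin; JH runs at -135.2° with length 14.3, so H = (-10.147, -10.076). ∠JHQ = 103.6° gives HQ at 148.40° from the x-axis; with |HQ| = 25.4, Q = (-31.781, 3.2330). HQ is perpendicular to QZ, so QZ runs at 58.400°; with |QZ| = 9.3, Z = (-26.908, 11.154). QZ ⟂ ZR, so ZR runs at -31.600°; with |ZR| = 18.9, R = (-10.810, 1.2507). ∠ZRN = 143.5° gives RN at -68.100° from the x-axis; with |RN| = 26.9, N = (-0.77665, -23.708). Then |QN| = |N − Q| = 41.074.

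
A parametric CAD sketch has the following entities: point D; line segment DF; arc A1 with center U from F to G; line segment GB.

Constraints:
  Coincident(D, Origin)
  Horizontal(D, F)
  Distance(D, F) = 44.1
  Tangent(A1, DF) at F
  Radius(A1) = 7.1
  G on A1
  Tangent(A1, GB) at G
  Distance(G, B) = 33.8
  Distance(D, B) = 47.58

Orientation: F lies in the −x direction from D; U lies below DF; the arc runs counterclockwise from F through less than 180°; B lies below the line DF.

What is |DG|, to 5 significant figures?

50.979

D is at the origin; D and F share the same y with |DF| = 44.1 and F on the −x side, so F = (-44.100, 0.0000). Tangency of A1 to DF means the radius UF is perpendicular to DF, so U = F + (0, -7.1) = (-44.100, -7.1000). Since UG ⟂ GB (tangency), |UB| = √(7.1² + 33.8²) = 34.538 regardless of where G sits on A1. So B lies on both circle(D, 47.58) and circle(U, 34.538); the below-DF intersection is B = (-28.648, -37.988). G is the foot of the tangent from B: G = (-49.661, -11.514).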